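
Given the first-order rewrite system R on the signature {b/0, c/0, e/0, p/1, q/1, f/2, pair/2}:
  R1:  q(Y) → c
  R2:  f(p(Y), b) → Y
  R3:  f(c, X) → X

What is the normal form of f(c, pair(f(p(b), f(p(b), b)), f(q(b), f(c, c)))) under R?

1. f(c, pair(f(p(b), f(p(b), b)), f(q(b), f(c, c))))  →  pair(f(p(b), f(p(b), b)), f(q(b), f(c, c)))   [R3 at ε]
2. pair(f(p(b), f(p(b), b)), f(q(b), f(c, c)))  →  pair(f(p(b), b), f(q(b), f(c, c)))   [R2 at 1.2]
3. pair(f(p(b), b), f(q(b), f(c, c)))  →  pair(b, f(q(b), f(c, c)))   [R2 at 1]
4. pair(b, f(q(b), f(c, c)))  →  pair(b, f(c, f(c, c)))   [R1 at 2.1]
5. pair(b, f(c, f(c, c)))  →  pair(b, f(c, c))   [R3 at 2]
6. pair(b, f(c, c))  →  pair(b, c)   [R3 at 2]

pair(b, c)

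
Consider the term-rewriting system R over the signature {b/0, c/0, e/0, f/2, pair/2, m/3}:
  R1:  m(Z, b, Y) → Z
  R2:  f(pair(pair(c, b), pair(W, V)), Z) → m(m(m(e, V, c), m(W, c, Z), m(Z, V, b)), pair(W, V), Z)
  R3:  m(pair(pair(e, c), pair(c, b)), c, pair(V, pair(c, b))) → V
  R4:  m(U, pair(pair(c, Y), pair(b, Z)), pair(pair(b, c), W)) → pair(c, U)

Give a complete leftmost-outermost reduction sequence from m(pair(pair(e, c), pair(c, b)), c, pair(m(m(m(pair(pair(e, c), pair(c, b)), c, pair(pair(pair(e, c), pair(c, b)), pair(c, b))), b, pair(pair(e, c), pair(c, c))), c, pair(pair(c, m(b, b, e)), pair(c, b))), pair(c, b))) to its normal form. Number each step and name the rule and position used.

1. m(pair(pair(e, c), pair(c, b)), c, pair(m(m(m(pair(pair(e, c), pair(c, b)), c, pair(pair(pair(e, c), pair(c, b)), pair(c, b))), b, pair(pair(e, c), pair(c, c))), c, pair(pair(c, m(b, b, e)), pair(c, b))), pair(c, b)))  →  m(m(m(pair(pair(e, c), pair(c, b)), c, pair(pair(pair(e, c), pair(c, b)), pair(c, b))), b, pair(pair(e, c), pair(c, c))), c, pair(pair(c, m(b, b, e)), pair(c, b)))   [R3 at ε]
2. m(m(m(pair(pair(e, c), pair(c, b)), c, pair(pair(pair(e, c), pair(c, b)), pair(c, b))), b, pair(pair(e, c), pair(c, c))), c, pair(pair(c, m(b, b, e)), pair(c, b)))  →  m(m(pair(pair(e, c), pair(c, b)), c, pair(pair(pair(e, c), pair(c, b)), pair(c, b))), c, pair(pair(c, m(b, b, e)), pair(c, b)))   [R1 at 1]
3. m(m(pair(pair(e, c), pair(c, b)), c, pair(pair(pair(e, c), pair(c, b)), pair(c, b))), c, pair(pair(c, m(b, b, e)), pair(c, b)))  →  m(pair(pair(e, c), pair(c, b)), c, pair(pair(c, m(b, b, e)), pair(c, b)))   [R3 at 1]
4. m(pair(pair(e, c), pair(c, b)), c, pair(pair(c, m(b, b, e)), pair(c, b)))  →  pair(c, m(b, b, e))   [R3 at ε]
5. pair(c, m(b, b, e))  →  pair(c, b)   [R1 at 2]

pair(c, b)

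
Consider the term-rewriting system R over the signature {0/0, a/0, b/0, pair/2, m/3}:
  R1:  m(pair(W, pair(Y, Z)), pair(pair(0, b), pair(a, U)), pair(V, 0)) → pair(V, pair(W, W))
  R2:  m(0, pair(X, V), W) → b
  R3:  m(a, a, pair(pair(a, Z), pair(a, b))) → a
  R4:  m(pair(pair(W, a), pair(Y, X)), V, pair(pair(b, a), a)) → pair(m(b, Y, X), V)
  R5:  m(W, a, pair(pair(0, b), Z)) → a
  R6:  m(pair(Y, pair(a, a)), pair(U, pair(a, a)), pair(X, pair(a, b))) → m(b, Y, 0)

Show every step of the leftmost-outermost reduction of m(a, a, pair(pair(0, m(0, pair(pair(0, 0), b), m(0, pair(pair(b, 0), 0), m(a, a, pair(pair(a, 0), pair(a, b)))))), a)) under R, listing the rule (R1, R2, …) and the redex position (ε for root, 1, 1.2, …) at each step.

a

1. m(a, a, pair(pair(0, m(0, pair(pair(0, 0), b), m(0, pair(pair(b, 0), 0), m(a, a, pair(pair(a, 0), pair(a, b)))))), a))  →  m(a, a, pair(pair(0, b), a))   [R2 at 3.1.2]
2. m(a, a, pair(pair(0, b), a))  →  a   [R5 at ε]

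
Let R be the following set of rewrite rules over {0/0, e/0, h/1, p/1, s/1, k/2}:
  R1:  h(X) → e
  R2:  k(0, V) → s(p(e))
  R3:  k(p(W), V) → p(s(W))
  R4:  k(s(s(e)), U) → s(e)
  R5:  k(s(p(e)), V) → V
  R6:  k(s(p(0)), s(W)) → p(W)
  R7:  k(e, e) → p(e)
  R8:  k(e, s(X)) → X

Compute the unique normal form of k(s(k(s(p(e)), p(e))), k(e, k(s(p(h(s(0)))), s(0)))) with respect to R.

1. k(s(k(s(p(e)), p(e))), k(e, k(s(p(h(s(0)))), s(0))))  →  k(s(p(e)), k(e, k(s(p(h(s(0)))), s(0))))   [R5 at 1.1]
2. k(s(p(e)), k(e, k(s(p(h(s(0)))), s(0))))  →  k(e, k(s(p(h(s(0)))), s(0)))   [R5 at ε]
3. k(e, k(s(p(h(s(0)))), s(0)))  →  k(e, k(s(p(e)), s(0)))   [R1 at 2.1.1.1]
4. k(e, k(s(p(e)), s(0)))  →  k(e, s(0))   [R5 at 2]
5. k(e, s(0))  →  0   [R8 at ε]

0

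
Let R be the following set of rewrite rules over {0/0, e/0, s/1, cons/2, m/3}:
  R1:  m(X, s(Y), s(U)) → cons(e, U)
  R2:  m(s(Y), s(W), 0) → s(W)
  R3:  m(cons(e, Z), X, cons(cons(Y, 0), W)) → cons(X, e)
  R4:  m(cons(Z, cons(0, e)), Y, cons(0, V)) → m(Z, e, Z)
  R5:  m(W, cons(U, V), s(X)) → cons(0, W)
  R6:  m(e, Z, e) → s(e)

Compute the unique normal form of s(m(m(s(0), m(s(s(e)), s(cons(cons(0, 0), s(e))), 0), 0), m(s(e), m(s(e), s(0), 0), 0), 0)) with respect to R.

s(s(0))

1. s(m(m(s(0), m(s(s(e)), s(cons(cons(0, 0), s(e))), 0), 0), m(s(e), m(s(e), s(0), 0), 0), 0))  →  s(m(m(s(0), s(cons(cons(0, 0), s(e))), 0), m(s(e), m(s(e), s(0), 0), 0), 0))   [R2 at 1.1.2]
2. s(m(m(s(0), s(cons(cons(0, 0), s(e))), 0), m(s(e), m(s(e), s(0), 0), 0), 0))  →  s(m(s(cons(cons(0, 0), s(e))), m(s(e), m(s(e), s(0), 0), 0), 0))   [R2 at 1.1]
3. s(m(s(cons(cons(0, 0), s(e))), m(s(e), m(s(e), s(0), 0), 0), 0))  →  s(m(s(cons(cons(0, 0), s(e))), m(s(e), s(0), 0), 0))   [R2 at 1.2.2]
4. s(m(s(cons(cons(0, 0), s(e))), m(s(e), s(0), 0), 0))  →  s(m(s(cons(cons(0, 0), s(e))), s(0), 0))   [R2 at 1.2]
5. s(m(s(cons(cons(0, 0), s(e))), s(0), 0))  →  s(s(0))   [R2 at 1]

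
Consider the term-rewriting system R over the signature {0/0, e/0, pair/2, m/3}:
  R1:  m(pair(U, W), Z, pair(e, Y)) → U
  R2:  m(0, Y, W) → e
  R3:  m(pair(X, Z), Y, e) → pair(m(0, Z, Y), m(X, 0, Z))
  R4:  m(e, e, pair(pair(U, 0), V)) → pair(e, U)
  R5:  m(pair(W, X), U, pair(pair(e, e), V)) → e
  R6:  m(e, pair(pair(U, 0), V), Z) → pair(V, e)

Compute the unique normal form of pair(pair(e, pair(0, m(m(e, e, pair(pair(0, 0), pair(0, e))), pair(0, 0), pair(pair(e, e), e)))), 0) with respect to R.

pair(pair(e, pair(0, e)), 0)

1. pair(pair(e, pair(0, m(m(e, e, pair(pair(0, 0), pair(0, e))), pair(0, 0), pair(pair(e, e), e)))), 0)  →  pair(pair(e, pair(0, m(pair(e, 0), pair(0, 0), pair(pair(e, e), e)))), 0)   [R4 at 1.2.2.1]
2. pair(pair(e, pair(0, m(pair(e, 0), pair(0, 0), pair(pair(e, e), e)))), 0)  →  pair(pair(e, pair(0, e)), 0)   [R5 at 1.2.2]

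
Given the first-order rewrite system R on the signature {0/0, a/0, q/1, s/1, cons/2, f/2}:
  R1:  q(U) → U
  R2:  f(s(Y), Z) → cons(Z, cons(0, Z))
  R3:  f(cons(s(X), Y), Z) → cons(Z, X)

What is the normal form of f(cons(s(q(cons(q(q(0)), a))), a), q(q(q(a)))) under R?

1. f(cons(s(q(cons(q(q(0)), a))), a), q(q(q(a))))  →  cons(q(q(q(a))), q(cons(q(q(0)), a)))   [R3 at ε]
2. cons(q(q(q(a))), q(cons(q(q(0)), a)))  →  cons(q(q(a)), q(cons(q(q(0)), a)))   [R1 at 1]
3. cons(q(q(a)), q(cons(q(q(0)), a)))  →  cons(q(a), q(cons(q(q(0)), a)))   [R1 at 1]
4. cons(q(a), q(cons(q(q(0)), a)))  →  cons(a, q(cons(q(q(0)), a)))   [R1 at 1]
5. cons(a, q(cons(q(q(0)), a)))  →  cons(a, cons(q(q(0)), a))   [R1 at 2]
6. cons(a, cons(q(q(0)), a))  →  cons(a, cons(q(0), a))   [R1 at 2.1]
7. cons(a, cons(q(0), a))  →  cons(a, cons(0, a))   [R1 at 2.1]

cons(a, cons(0, a))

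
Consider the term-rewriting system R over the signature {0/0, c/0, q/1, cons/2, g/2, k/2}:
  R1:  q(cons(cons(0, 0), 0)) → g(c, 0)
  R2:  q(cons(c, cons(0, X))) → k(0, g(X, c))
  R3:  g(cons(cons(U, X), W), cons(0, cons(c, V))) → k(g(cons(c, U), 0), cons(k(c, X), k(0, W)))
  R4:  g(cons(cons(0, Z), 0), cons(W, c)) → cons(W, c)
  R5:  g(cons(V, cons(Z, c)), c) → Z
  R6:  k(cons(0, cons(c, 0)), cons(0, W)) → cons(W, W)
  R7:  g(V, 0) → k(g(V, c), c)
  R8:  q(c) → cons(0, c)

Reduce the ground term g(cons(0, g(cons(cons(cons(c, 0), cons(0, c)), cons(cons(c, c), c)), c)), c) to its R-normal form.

1. g(cons(0, g(cons(cons(cons(c, 0), cons(0, c)), cons(cons(c, c), c)), c)), c)  →  g(cons(0, cons(c, c)), c)   [R5 at 1.2]
2. g(cons(0, cons(c, c)), c)  →  c   [R5 at ε]

c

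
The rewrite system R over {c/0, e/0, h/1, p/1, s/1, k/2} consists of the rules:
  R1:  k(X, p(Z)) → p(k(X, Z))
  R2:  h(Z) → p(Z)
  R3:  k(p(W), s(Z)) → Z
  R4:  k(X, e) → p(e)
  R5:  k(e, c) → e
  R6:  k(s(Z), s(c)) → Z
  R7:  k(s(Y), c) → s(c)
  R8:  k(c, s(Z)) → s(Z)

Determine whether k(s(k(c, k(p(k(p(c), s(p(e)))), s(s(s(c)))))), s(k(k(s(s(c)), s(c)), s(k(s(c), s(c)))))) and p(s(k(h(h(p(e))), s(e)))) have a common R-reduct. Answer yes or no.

no — NF(t₁) = s(s(c)), NF(t₂) = p(s(e))

Reduce t₁ = k(s(k(c, k(p(k(p(c), s(p(e)))), s(s(s(c)))))), s(k(k(s(s(c)), s(c)), s(k(s(c), s(c)))))):
1. k(s(k(c, k(p(k(p(c), s(p(e)))), s(s(s(c)))))), s(k(k(s(s(c)), s(c)), s(k(s(c), s(c))))))  →  k(s(k(c, s(s(c)))), s(k(k(s(s(c)), s(c)), s(k(s(c), s(c))))))   [R3 at 1.1.2]
2. k(s(k(c, s(s(c)))), s(k(k(s(s(c)), s(c)), s(k(s(c), s(c))))))  →  k(s(s(s(c))), s(k(k(s(s(c)), s(c)), s(k(s(c), s(c))))))   [R8 at 1.1]
3. k(s(s(s(c))), s(k(k(s(s(c)), s(c)), s(k(s(c), s(c))))))  →  k(s(s(s(c))), s(k(s(c), s(k(s(c), s(c))))))   [R6 at 2.1.1]
4. k(s(s(s(c))), s(k(s(c), s(k(s(c), s(c))))))  →  k(s(s(s(c))), s(k(s(c), s(c))))   [R6 at 2.1.2.1]
5. k(s(s(s(c))), s(k(s(c), s(c))))  →  k(s(s(s(c))), s(c))   [R6 at 2.1]
6. k(s(s(s(c))), s(c))  →  s(s(c))   [R6 at ε]

Reduce t₂ = p(s(k(h(h(p(e))), s(e)))):
1. p(s(k(h(h(p(e))), s(e))))  →  p(s(k(p(h(p(e))), s(e))))   [R2 at 1.1.1]
2. p(s(k(p(h(p(e))), s(e))))  →  p(s(e))   [R3 at 1.1]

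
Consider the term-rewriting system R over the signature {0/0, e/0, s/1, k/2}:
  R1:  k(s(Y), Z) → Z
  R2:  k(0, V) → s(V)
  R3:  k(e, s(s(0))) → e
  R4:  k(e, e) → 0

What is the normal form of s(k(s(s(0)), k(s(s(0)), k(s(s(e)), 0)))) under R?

1. s(k(s(s(0)), k(s(s(0)), k(s(s(e)), 0))))  →  s(k(s(s(0)), k(s(s(e)), 0)))   [R1 at 1]
2. s(k(s(s(0)), k(s(s(e)), 0)))  →  s(k(s(s(e)), 0))   [R1 at 1]
3. s(k(s(s(e)), 0))  →  s(0)   [R1 at 1]

s(0)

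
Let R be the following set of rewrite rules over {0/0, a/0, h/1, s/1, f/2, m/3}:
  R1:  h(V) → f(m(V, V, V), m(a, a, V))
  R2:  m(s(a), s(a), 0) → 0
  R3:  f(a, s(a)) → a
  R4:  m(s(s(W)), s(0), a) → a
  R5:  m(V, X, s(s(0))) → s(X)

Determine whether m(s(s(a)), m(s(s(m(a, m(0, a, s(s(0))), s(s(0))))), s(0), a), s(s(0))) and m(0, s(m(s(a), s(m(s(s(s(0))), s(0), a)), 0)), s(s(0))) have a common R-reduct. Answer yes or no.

Reduce t₁ = m(s(s(a)), m(s(s(m(a, m(0, a, s(s(0))), s(s(0))))), s(0), a), s(s(0))):
1. m(s(s(a)), m(s(s(m(a, m(0, a, s(s(0))), s(s(0))))), s(0), a), s(s(0)))  →  s(m(s(s(m(a, m(0, a, s(s(0))), s(s(0))))), s(0), a))   [R5 at ε]
2. s(m(s(s(m(a, m(0, a, s(s(0))), s(s(0))))), s(0), a))  →  s(a)   [R4 at 1]

Reduce t₂ = m(0, s(m(s(a), s(m(s(s(s(0))), s(0), a)), 0)), s(s(0))):
1. m(0, s(m(s(a), s(m(s(s(s(0))), s(0), a)), 0)), s(s(0)))  →  s(s(m(s(a), s(m(s(s(s(0))), s(0), a)), 0)))   [R5 at ε]
2. s(s(m(s(a), s(m(s(s(s(0))), s(0), a)), 0)))  →  s(s(m(s(a), s(a), 0)))   [R4 at 1.1.2.1]
3. s(s(m(s(a), s(a), 0)))  →  s(s(0))   [R2 at 1.1]

no — NF(t₁) = s(a), NF(t₂) = s(s(0))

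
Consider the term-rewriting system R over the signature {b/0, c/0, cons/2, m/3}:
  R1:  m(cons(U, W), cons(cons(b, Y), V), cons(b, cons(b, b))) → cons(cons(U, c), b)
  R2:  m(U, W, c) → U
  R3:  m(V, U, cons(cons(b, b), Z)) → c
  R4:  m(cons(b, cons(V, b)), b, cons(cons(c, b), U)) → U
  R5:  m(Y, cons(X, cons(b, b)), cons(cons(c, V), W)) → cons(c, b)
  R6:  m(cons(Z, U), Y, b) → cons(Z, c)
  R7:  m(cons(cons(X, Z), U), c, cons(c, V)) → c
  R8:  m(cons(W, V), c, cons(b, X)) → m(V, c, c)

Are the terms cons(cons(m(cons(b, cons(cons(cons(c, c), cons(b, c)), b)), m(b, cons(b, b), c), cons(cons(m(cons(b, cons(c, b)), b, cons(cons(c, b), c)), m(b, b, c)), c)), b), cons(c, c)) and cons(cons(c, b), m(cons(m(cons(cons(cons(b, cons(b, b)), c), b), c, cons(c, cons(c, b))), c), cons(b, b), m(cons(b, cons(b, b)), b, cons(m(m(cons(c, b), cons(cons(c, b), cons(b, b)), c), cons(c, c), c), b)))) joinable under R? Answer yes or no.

yes — NF(t₁) = cons(cons(c, b), cons(c, c)), NF(t₂) = cons(cons(c, b), cons(c, c))

Reduce t₁ = cons(cons(m(cons(b, cons(cons(cons(c, c), cons(b, c)), b)), m(b, cons(b, b), c), cons(cons(m(cons(b, cons(c, b)), b, cons(cons(c, b), c)), m(b, b, c)), c)), b), cons(c, c)):
1. cons(cons(m(cons(b, cons(cons(cons(c, c), cons(b, c)), b)), m(b, cons(b, b), c), cons(cons(m(cons(b, cons(c, b)), b, cons(cons(c, b), c)), m(b, b, c)), c)), b), cons(c, c))  →  cons(cons(m(cons(b, cons(cons(cons(c, c), cons(b, c)), b)), b, cons(cons(m(cons(b, cons(c, b)), b, cons(cons(c, b), c)), m(b, b, c)), c)), b), cons(c, c))   [R2 at 1.1.2]
2. cons(cons(m(cons(b, cons(cons(cons(c, c), cons(b, c)), b)), b, cons(cons(m(cons(b, cons(c, b)), b, cons(cons(c, b), c)), m(b, b, c)), c)), b), cons(c, c))  →  cons(cons(m(cons(b, cons(cons(cons(c, c), cons(b, c)), b)), b, cons(cons(c, m(b, b, c)), c)), b), cons(c, c))   [R4 at 1.1.3.1.1]
3. cons(cons(m(cons(b, cons(cons(cons(c, c), cons(b, c)), b)), b, cons(cons(c, m(b, b, c)), c)), b), cons(c, c))  →  cons(cons(m(cons(b, cons(cons(cons(c, c), cons(b, c)), b)), b, cons(cons(c, b), c)), b), cons(c, c))   [R2 at 1.1.3.1.2]
4. cons(cons(m(cons(b, cons(cons(cons(c, c), cons(b, c)), b)), b, cons(cons(c, b), c)), b), cons(c, c))  →  cons(cons(c, b), cons(c, c))   [R4 at 1.1]

Reduce t₂ = cons(cons(c, b), m(cons(m(cons(cons(cons(b, cons(b, b)), c), b), c, cons(c, cons(c, b))), c), cons(b, b), m(cons(b, cons(b, b)), b, cons(m(m(cons(c, b), cons(cons(c, b), cons(b, b)), c), cons(c, c), c), b)))):
1. cons(cons(c, b), m(cons(m(cons(cons(cons(b, cons(b, b)), c), b), c, cons(c, cons(c, b))), c), cons(b, b), m(cons(b, cons(b, b)), b, cons(m(m(cons(c, b), cons(cons(c, b), cons(b, b)), c), cons(c, c), c), b))))  →  cons(cons(c, b), m(cons(c, c), cons(b, b), m(cons(b, cons(b, b)), b, cons(m(m(cons(c, b), cons(cons(c, b), cons(b, b)), c), cons(c, c), c), b))))   [R7 at 2.1.1]
2. cons(cons(c, b), m(cons(c, c), cons(b, b), m(cons(b, cons(b, b)), b, cons(m(m(cons(c, b), cons(cons(c, b), cons(b, b)), c), cons(c, c), c), b))))  →  cons(cons(c, b), m(cons(c, c), cons(b, b), m(cons(b, cons(b, b)), b, cons(m(cons(c, b), cons(cons(c, b), cons(b, b)), c), b))))   [R2 at 2.3.3.1]
3. cons(cons(c, b), m(cons(c, c), cons(b, b), m(cons(b, cons(b, b)), b, cons(m(cons(c, b), cons(cons(c, b), cons(b, b)), c), b))))  →  cons(cons(c, b), m(cons(c, c), cons(b, b), m(cons(b, cons(b, b)), b, cons(cons(c, b), b))))   [R2 at 2.3.3.1]
4. cons(cons(c, b), m(cons(c, c), cons(b, b), m(cons(b, cons(b, b)), b, cons(cons(c, b), b))))  →  cons(cons(c, b), m(cons(c, c), cons(b, b), b))   [R4 at 2.3]
5. cons(cons(c, b), m(cons(c, c), cons(b, b), b))  →  cons(cons(c, b), cons(c, c))   [R6 at 2]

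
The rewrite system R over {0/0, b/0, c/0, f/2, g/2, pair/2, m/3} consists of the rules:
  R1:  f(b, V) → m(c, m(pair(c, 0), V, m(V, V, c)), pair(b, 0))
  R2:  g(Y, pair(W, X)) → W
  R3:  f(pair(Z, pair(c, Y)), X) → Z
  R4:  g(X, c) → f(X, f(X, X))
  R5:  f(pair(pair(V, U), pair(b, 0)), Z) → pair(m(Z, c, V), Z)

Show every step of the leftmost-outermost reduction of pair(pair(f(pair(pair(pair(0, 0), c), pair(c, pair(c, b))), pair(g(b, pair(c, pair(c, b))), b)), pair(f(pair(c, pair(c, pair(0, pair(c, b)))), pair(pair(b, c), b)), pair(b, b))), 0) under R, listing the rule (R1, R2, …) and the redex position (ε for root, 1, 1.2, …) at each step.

1. pair(pair(f(pair(pair(pair(0, 0), c), pair(c, pair(c, b))), pair(g(b, pair(c, pair(c, b))), b)), pair(f(pair(c, pair(c, pair(0, pair(c, b)))), pair(pair(b, c), b)), pair(b, b))), 0)  →  pair(pair(pair(pair(0, 0), c), pair(f(pair(c, pair(c, pair(0, pair(c, b)))), pair(pair(b, c), b)), pair(b, b))), 0)   [R3 at 1.1]
2. pair(pair(pair(pair(0, 0), c), pair(f(pair(c, pair(c, pair(0, pair(c, b)))), pair(pair(b, c), b)), pair(b, b))), 0)  →  pair(pair(pair(pair(0, 0), c), pair(c, pair(b, b))), 0)   [R3 at 1.2.1]

pair(pair(pair(pair(0, 0), c), pair(c, pair(b, b))), 0)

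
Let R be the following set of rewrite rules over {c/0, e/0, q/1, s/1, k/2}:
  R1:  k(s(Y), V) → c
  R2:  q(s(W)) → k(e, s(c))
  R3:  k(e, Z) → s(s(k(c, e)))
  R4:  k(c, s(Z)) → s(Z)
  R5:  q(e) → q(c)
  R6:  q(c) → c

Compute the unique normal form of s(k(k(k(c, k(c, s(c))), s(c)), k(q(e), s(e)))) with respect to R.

s(s(e))

1. s(k(k(k(c, k(c, s(c))), s(c)), k(q(e), s(e))))  →  s(k(k(k(c, s(c)), s(c)), k(q(e), s(e))))   [R4 at 1.1.1.2]
2. s(k(k(k(c, s(c)), s(c)), k(q(e), s(e))))  →  s(k(k(s(c), s(c)), k(q(e), s(e))))   [R4 at 1.1.1]
3. s(k(k(s(c), s(c)), k(q(e), s(e))))  →  s(k(c, k(q(e), s(e))))   [R1 at 1.1]
4. s(k(c, k(q(e), s(e))))  →  s(k(c, k(q(c), s(e))))   [R5 at 1.2.1]
5. s(k(c, k(q(c), s(e))))  →  s(k(c, k(c, s(e))))   [R6 at 1.2.1]
6. s(k(c, k(c, s(e))))  →  s(k(c, s(e)))   [R4 at 1.2]
7. s(k(c, s(e)))  →  s(s(e))   [R4 at 1]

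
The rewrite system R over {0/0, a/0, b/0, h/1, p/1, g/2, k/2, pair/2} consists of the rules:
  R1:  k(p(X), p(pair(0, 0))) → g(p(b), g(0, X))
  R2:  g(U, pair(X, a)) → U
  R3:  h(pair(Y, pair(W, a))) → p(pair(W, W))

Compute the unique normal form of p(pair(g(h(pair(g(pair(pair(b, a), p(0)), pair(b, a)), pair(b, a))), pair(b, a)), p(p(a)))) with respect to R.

1. p(pair(g(h(pair(g(pair(pair(b, a), p(0)), pair(b, a)), pair(b, a))), pair(b, a)), p(p(a))))  →  p(pair(h(pair(g(pair(pair(b, a), p(0)), pair(b, a)), pair(b, a))), p(p(a))))   [R2 at 1.1]
2. p(pair(h(pair(g(pair(pair(b, a), p(0)), pair(b, a)), pair(b, a))), p(p(a))))  →  p(pair(p(pair(b, b)), p(p(a))))   [R3 at 1.1]

p(pair(p(pair(b, b)), p(p(a))))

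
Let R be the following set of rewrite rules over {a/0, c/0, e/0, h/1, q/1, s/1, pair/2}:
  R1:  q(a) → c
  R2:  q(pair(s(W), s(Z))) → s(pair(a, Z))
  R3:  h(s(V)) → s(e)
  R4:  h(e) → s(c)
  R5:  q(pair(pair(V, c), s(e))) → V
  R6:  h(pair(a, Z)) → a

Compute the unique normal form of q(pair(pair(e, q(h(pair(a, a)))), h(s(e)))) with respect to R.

e

1. q(pair(pair(e, q(h(pair(a, a)))), h(s(e))))  →  q(pair(pair(e, q(a)), h(s(e))))   [R6 at 1.1.2.1]
2. q(pair(pair(e, q(a)), h(s(e))))  →  q(pair(pair(e, c), h(s(e))))   [R1 at 1.1.2]
3. q(pair(pair(e, c), h(s(e))))  →  q(pair(pair(e, c), s(e)))   [R3 at 1.2]
4. q(pair(pair(e, c), s(e)))  →  e   [R5 at ε]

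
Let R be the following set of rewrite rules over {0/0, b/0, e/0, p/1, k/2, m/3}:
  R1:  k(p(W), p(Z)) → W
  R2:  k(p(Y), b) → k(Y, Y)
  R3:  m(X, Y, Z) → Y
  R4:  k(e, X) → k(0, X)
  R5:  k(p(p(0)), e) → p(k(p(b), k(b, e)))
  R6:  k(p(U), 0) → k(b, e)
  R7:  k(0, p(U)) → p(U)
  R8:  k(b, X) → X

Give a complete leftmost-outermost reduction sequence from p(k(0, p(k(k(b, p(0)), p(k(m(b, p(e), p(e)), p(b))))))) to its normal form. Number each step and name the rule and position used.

1. p(k(0, p(k(k(b, p(0)), p(k(m(b, p(e), p(e)), p(b)))))))  →  p(p(k(k(b, p(0)), p(k(m(b, p(e), p(e)), p(b))))))   [R7 at 1]
2. p(p(k(k(b, p(0)), p(k(m(b, p(e), p(e)), p(b))))))  →  p(p(k(p(0), p(k(m(b, p(e), p(e)), p(b))))))   [R8 at 1.1.1]
3. p(p(k(p(0), p(k(m(b, p(e), p(e)), p(b))))))  →  p(p(0))   [R1 at 1.1]

p(p(0))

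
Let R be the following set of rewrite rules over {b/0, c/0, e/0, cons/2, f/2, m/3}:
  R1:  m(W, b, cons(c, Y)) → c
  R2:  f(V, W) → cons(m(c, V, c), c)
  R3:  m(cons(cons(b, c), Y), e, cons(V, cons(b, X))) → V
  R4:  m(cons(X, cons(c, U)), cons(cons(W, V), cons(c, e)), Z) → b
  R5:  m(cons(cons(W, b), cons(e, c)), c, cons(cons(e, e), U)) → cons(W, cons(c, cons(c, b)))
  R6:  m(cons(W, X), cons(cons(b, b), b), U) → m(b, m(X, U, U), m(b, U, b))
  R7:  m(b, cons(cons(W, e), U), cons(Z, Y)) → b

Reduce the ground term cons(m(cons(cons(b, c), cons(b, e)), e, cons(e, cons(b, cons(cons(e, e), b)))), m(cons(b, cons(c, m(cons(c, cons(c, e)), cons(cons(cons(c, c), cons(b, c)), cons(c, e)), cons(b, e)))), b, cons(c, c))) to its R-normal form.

cons(e, c)

1. cons(m(cons(cons(b, c), cons(b, e)), e, cons(e, cons(b, cons(cons(e, e), b)))), m(cons(b, cons(c, m(cons(c, cons(c, e)), cons(cons(cons(c, c), cons(b, c)), cons(c, e)), cons(b, e)))), b, cons(c, c)))  →  cons(e, m(cons(b, cons(c, m(cons(c, cons(c, e)), cons(cons(cons(c, c), cons(b, c)), cons(c, e)), cons(b, e)))), b, cons(c, c)))   [R3 at 1]
2. cons(e, m(cons(b, cons(c, m(cons(c, cons(c, e)), cons(cons(cons(c, c), cons(b, c)), cons(c, e)), cons(b, e)))), b, cons(c, c)))  →  cons(e, c)   [R1 at 2]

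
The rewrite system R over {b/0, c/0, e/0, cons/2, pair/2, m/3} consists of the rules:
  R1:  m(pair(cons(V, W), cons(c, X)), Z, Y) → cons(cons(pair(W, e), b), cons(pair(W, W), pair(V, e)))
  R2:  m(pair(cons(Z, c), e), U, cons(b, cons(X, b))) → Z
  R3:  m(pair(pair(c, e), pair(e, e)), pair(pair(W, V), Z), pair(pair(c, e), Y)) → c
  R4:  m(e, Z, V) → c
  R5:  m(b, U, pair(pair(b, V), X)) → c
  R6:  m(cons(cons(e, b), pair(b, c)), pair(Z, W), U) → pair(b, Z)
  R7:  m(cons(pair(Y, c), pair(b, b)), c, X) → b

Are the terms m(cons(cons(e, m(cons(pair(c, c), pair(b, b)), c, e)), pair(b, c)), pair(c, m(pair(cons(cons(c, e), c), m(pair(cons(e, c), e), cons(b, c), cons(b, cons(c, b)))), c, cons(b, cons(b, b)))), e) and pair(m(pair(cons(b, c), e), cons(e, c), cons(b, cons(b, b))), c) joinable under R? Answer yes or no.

yes — NF(t₁) = pair(b, c), NF(t₂) = pair(b, c)

Reduce t₁ = m(cons(cons(e, m(cons(pair(c, c), pair(b, b)), c, e)), pair(b, c)), pair(c, m(pair(cons(cons(c, e), c), m(pair(cons(e, c), e), cons(b, c), cons(b, cons(c, b)))), c, cons(b, cons(b, b)))), e):
1. m(cons(cons(e, m(cons(pair(c, c), pair(b, b)), c, e)), pair(b, c)), pair(c, m(pair(cons(cons(c, e), c), m(pair(cons(e, c), e), cons(b, c), cons(b, cons(c, b)))), c, cons(b, cons(b, b)))), e)  →  m(cons(cons(e, b), pair(b, c)), pair(c, m(pair(cons(cons(c, e), c), m(pair(cons(e, c), e), cons(b, c), cons(b, cons(c, b)))), c, cons(b, cons(b, b)))), e)   [R7 at 1.1.2]
2. m(cons(cons(e, b), pair(b, c)), pair(c, m(pair(cons(cons(c, e), c), m(pair(cons(e, c), e), cons(b, c), cons(b, cons(c, b)))), c, cons(b, cons(b, b)))), e)  →  pair(b, c)   [R6 at ε]

Reduce t₂ = pair(m(pair(cons(b, c), e), cons(e, c), cons(b, cons(b, b))), c):
1. pair(m(pair(cons(b, c), e), cons(e, c), cons(b, cons(b, b))), c)  →  pair(b, c)   [R2 at 1]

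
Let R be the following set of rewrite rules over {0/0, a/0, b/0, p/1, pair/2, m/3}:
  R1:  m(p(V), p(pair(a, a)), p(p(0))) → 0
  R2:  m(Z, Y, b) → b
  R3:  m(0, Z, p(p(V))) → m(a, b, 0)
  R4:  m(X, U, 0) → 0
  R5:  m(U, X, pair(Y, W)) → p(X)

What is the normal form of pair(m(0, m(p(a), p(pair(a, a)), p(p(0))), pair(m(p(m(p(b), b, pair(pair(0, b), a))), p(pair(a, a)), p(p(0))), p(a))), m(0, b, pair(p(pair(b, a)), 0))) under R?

pair(p(0), p(b))

1. pair(m(0, m(p(a), p(pair(a, a)), p(p(0))), pair(m(p(m(p(b), b, pair(pair(0, b), a))), p(pair(a, a)), p(p(0))), p(a))), m(0, b, pair(p(pair(b, a)), 0)))  →  pair(p(m(p(a), p(pair(a, a)), p(p(0)))), m(0, b, pair(p(pair(b, a)), 0)))   [R5 at 1]
2. pair(p(m(p(a), p(pair(a, a)), p(p(0)))), m(0, b, pair(p(pair(b, a)), 0)))  →  pair(p(0), m(0, b, pair(p(pair(b, a)), 0)))   [R1 at 1.1]
3. pair(p(0), m(0, b, pair(p(pair(b, a)), 0)))  →  pair(p(0), p(b))   [R5 at 2]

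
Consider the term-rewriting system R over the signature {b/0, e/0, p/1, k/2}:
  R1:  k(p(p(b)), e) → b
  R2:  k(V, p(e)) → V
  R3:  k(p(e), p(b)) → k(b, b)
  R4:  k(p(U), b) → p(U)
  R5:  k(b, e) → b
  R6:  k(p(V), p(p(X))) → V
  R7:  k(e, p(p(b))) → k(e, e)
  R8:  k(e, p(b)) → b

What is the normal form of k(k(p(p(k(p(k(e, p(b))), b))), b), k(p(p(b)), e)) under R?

p(p(p(b)))

1. k(k(p(p(k(p(k(e, p(b))), b))), b), k(p(p(b)), e))  →  k(p(p(k(p(k(e, p(b))), b))), k(p(p(b)), e))   [R4 at 1]
2. k(p(p(k(p(k(e, p(b))), b))), k(p(p(b)), e))  →  k(p(p(p(k(e, p(b))))), k(p(p(b)), e))   [R4 at 1.1.1]
3. k(p(p(p(k(e, p(b))))), k(p(p(b)), e))  →  k(p(p(p(b))), k(p(p(b)), e))   [R8 at 1.1.1.1]
4. k(p(p(p(b))), k(p(p(b)), e))  →  k(p(p(p(b))), b)   [R1 at 2]
5. k(p(p(p(b))), b)  →  p(p(p(b)))   [R4 at ε]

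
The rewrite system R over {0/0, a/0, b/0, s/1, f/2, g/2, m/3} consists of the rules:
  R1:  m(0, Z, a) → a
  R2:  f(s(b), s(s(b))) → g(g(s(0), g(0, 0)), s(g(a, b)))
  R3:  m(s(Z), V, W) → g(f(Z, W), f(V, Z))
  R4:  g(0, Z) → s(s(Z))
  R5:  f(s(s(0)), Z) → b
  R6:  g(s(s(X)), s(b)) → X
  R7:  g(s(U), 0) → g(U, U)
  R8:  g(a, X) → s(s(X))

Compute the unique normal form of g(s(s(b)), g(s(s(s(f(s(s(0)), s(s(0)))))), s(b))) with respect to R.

1. g(s(s(b)), g(s(s(s(f(s(s(0)), s(s(0)))))), s(b)))  →  g(s(s(b)), s(f(s(s(0)), s(s(0)))))   [R6 at 2]
2. g(s(s(b)), s(f(s(s(0)), s(s(0)))))  →  g(s(s(b)), s(b))   [R5 at 2.1]
3. g(s(s(b)), s(b))  →  b   [R6 at ε]

b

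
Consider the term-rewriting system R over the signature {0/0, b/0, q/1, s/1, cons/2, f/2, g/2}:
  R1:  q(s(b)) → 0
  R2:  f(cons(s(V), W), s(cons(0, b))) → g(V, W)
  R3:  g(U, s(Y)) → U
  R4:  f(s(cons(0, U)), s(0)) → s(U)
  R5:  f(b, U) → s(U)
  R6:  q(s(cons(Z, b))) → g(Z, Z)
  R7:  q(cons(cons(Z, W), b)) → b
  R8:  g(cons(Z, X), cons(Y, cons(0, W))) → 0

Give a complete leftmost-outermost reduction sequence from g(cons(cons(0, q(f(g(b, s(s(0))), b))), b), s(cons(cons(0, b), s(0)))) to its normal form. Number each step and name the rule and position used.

cons(cons(0, 0), b)

1. g(cons(cons(0, q(f(g(b, s(s(0))), b))), b), s(cons(cons(0, b), s(0))))  →  cons(cons(0, q(f(g(b, s(s(0))), b))), b)   [R3 at ε]
2. cons(cons(0, q(f(g(b, s(s(0))), b))), b)  →  cons(cons(0, q(f(b, b))), b)   [R3 at 1.2.1.1]
3. cons(cons(0, q(f(b, b))), b)  →  cons(cons(0, q(s(b))), b)   [R5 at 1.2.1]
4. cons(cons(0, q(s(b))), b)  →  cons(cons(0, 0), b)   [R1 at 1.2]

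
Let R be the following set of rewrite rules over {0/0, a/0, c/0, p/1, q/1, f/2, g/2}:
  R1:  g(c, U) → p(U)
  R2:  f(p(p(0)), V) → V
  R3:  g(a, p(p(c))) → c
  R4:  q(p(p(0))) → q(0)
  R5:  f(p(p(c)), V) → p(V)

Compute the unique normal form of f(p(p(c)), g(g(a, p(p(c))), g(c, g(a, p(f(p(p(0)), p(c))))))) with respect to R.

p(p(p(c)))

1. f(p(p(c)), g(g(a, p(p(c))), g(c, g(a, p(f(p(p(0)), p(c)))))))  →  p(g(g(a, p(p(c))), g(c, g(a, p(f(p(p(0)), p(c)))))))   [R5 at ε]
2. p(g(g(a, p(p(c))), g(c, g(a, p(f(p(p(0)), p(c)))))))  →  p(g(c, g(c, g(a, p(f(p(p(0)), p(c)))))))   [R3 at 1.1]
3. p(g(c, g(c, g(a, p(f(p(p(0)), p(c)))))))  →  p(p(g(c, g(a, p(f(p(p(0)), p(c)))))))   [R1 at 1]
4. p(p(g(c, g(a, p(f(p(p(0)), p(c)))))))  →  p(p(p(g(a, p(f(p(p(0)), p(c)))))))   [R1 at 1.1]
5. p(p(p(g(a, p(f(p(p(0)), p(c)))))))  →  p(p(p(g(a, p(p(c))))))   [R2 at 1.1.1.2.1]
6. p(p(p(g(a, p(p(c))))))  →  p(p(p(c)))   [R3 at 1.1.1]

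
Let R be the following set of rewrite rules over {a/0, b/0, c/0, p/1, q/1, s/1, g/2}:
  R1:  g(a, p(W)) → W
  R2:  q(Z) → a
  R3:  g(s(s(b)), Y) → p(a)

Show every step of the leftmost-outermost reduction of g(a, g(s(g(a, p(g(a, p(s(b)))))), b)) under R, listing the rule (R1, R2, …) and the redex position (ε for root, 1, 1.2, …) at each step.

1. g(a, g(s(g(a, p(g(a, p(s(b)))))), b))  →  g(a, g(s(g(a, p(s(b)))), b))   [R1 at 2.1.1]
2. g(a, g(s(g(a, p(s(b)))), b))  →  g(a, g(s(s(b)), b))   [R1 at 2.1.1]
3. g(a, g(s(s(b)), b))  →  g(a, p(a))   [R3 at 2]
4. g(a, p(a))  →  a   [R1 at ε]

a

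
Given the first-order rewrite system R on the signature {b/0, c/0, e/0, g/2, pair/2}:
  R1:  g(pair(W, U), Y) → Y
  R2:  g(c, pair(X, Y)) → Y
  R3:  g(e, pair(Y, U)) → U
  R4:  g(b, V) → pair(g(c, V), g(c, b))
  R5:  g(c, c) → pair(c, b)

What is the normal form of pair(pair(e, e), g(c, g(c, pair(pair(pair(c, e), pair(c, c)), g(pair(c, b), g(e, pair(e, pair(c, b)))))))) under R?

pair(pair(e, e), b)

1. pair(pair(e, e), g(c, g(c, pair(pair(pair(c, e), pair(c, c)), g(pair(c, b), g(e, pair(e, pair(c, b))))))))  →  pair(pair(e, e), g(c, g(pair(c, b), g(e, pair(e, pair(c, b))))))   [R2 at 2.2]
2. pair(pair(e, e), g(c, g(pair(c, b), g(e, pair(e, pair(c, b))))))  →  pair(pair(e, e), g(c, g(e, pair(e, pair(c, b)))))   [R1 at 2.2]
3. pair(pair(e, e), g(c, g(e, pair(e, pair(c, b)))))  →  pair(pair(e, e), g(c, pair(c, b)))   [R3 at 2.2]
4. pair(pair(e, e), g(c, pair(c, b)))  →  pair(pair(e, e), b)   [R2 at 2]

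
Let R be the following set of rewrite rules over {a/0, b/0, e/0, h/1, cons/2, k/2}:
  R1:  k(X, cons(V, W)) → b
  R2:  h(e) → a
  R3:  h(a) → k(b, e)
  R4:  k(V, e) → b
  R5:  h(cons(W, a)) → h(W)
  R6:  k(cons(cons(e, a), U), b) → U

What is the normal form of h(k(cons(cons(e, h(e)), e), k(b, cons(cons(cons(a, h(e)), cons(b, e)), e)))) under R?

a

1. h(k(cons(cons(e, h(e)), e), k(b, cons(cons(cons(a, h(e)), cons(b, e)), e))))  →  h(k(cons(cons(e, a), e), k(b, cons(cons(cons(a, h(e)), cons(b, e)), e))))   [R2 at 1.1.1.2]
2. h(k(cons(cons(e, a), e), k(b, cons(cons(cons(a, h(e)), cons(b, e)), e))))  →  h(k(cons(cons(e, a), e), b))   [R1 at 1.2]
3. h(k(cons(cons(e, a), e), b))  →  h(e)   [R6 at 1]
4. h(e)  →  a   [R2 at ε]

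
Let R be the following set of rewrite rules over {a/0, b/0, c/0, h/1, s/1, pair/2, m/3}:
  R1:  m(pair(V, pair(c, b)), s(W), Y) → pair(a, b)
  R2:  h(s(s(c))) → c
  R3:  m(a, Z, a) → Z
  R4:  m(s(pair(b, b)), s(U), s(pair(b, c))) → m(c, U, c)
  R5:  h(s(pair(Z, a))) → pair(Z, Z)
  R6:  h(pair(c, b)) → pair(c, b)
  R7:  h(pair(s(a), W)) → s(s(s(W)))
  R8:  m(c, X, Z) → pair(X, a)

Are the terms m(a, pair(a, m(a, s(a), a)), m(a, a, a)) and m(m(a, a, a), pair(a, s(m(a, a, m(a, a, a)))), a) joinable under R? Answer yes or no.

yes — NF(t₁) = pair(a, s(a)), NF(t₂) = pair(a, s(a))

Reduce t₁ = m(a, pair(a, m(a, s(a), a)), m(a, a, a)):
1. m(a, pair(a, m(a, s(a), a)), m(a, a, a))  →  m(a, pair(a, s(a)), m(a, a, a))   [R3 at 2.2]
2. m(a, pair(a, s(a)), m(a, a, a))  →  m(a, pair(a, s(a)), a)   [R3 at 3]
3. m(a, pair(a, s(a)), a)  →  pair(a, s(a))   [R3 at ε]

Reduce t₂ = m(m(a, a, a), pair(a, s(m(a, a, m(a, a, a)))), a):
1. m(m(a, a, a), pair(a, s(m(a, a, m(a, a, a)))), a)  →  m(a, pair(a, s(m(a, a, m(a, a, a)))), a)   [R3 at 1]
2. m(a, pair(a, s(m(a, a, m(a, a, a)))), a)  →  pair(a, s(m(a, a, m(a, a, a))))   [R3 at ε]
3. pair(a, s(m(a, a, m(a, a, a))))  →  pair(a, s(m(a, a, a)))   [R3 at 2.1.3]
4. pair(a, s(m(a, a, a)))  →  pair(a, s(a))   [R3 at 2.1]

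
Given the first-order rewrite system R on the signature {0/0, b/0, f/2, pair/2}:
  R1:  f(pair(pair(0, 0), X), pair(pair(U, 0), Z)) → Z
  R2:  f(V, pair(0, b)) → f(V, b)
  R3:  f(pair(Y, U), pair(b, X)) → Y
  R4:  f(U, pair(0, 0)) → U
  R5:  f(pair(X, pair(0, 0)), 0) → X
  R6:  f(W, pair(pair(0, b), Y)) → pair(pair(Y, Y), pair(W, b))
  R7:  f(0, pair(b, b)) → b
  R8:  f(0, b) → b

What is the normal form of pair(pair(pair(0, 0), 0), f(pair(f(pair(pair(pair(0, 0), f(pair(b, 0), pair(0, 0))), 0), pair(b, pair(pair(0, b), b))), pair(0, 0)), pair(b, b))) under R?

1. pair(pair(pair(0, 0), 0), f(pair(f(pair(pair(pair(0, 0), f(pair(b, 0), pair(0, 0))), 0), pair(b, pair(pair(0, b), b))), pair(0, 0)), pair(b, b)))  →  pair(pair(pair(0, 0), 0), f(pair(pair(pair(0, 0), f(pair(b, 0), pair(0, 0))), 0), pair(b, pair(pair(0, b), b))))   [R3 at 2]
2. pair(pair(pair(0, 0), 0), f(pair(pair(pair(0, 0), f(pair(b, 0), pair(0, 0))), 0), pair(b, pair(pair(0, b), b))))  →  pair(pair(pair(0, 0), 0), pair(pair(0, 0), f(pair(b, 0), pair(0, 0))))   [R3 at 2]
3. pair(pair(pair(0, 0), 0), pair(pair(0, 0), f(pair(b, 0), pair(0, 0))))  →  pair(pair(pair(0, 0), 0), pair(pair(0, 0), pair(b, 0)))   [R4 at 2.2]

pair(pair(pair(0, 0), 0), pair(pair(0, 0), pair(b, 0)))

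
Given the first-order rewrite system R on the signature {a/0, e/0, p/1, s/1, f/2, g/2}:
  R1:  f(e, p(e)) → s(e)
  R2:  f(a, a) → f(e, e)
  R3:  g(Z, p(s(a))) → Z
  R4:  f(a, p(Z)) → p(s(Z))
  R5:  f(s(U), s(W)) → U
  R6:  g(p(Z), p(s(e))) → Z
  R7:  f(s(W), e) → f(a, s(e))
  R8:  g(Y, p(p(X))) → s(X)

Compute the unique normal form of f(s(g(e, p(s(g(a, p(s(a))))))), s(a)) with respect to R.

e

1. f(s(g(e, p(s(g(a, p(s(a))))))), s(a))  →  g(e, p(s(g(a, p(s(a))))))   [R5 at ε]
2. g(e, p(s(g(a, p(s(a))))))  →  g(e, p(s(a)))   [R3 at 2.1.1]
3. g(e, p(s(a)))  →  e   [R3 at ε]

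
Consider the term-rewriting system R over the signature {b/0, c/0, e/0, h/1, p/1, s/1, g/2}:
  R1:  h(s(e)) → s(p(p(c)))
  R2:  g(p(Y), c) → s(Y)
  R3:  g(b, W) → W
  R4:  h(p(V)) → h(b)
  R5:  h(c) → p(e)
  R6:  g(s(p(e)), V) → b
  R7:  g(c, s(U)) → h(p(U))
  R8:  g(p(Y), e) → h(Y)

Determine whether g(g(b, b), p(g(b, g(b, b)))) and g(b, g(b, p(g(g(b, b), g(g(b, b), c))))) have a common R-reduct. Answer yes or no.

no — NF(t₁) = p(b), NF(t₂) = p(c)

Reduce t₁ = g(g(b, b), p(g(b, g(b, b)))):
1. g(g(b, b), p(g(b, g(b, b))))  →  g(b, p(g(b, g(b, b))))   [R3 at 1]
2. g(b, p(g(b, g(b, b))))  →  p(g(b, g(b, b)))   [R3 at ε]
3. p(g(b, g(b, b)))  →  p(g(b, b))   [R3 at 1]
4. p(g(b, b))  →  p(b)   [R3 at 1]

Reduce t₂ = g(b, g(b, p(g(g(b, b), g(g(b, b), c))))):
1. g(b, g(b, p(g(g(b, b), g(g(b, b), c)))))  →  g(b, p(g(g(b, b), g(g(b, b), c))))   [R3 at ε]
2. g(b, p(g(g(b, b), g(g(b, b), c))))  →  p(g(g(b, b), g(g(b, b), c)))   [R3 at ε]
3. p(g(g(b, b), g(g(b, b), c)))  →  p(g(b, g(g(b, b), c)))   [R3 at 1.1]
4. p(g(b, g(g(b, b), c)))  →  p(g(g(b, b), c))   [R3 at 1]
5. p(g(g(b, b), c))  →  p(g(b, c))   [R3 at 1.1]
6. p(g(b, c))  →  p(c)   [R3 at 1]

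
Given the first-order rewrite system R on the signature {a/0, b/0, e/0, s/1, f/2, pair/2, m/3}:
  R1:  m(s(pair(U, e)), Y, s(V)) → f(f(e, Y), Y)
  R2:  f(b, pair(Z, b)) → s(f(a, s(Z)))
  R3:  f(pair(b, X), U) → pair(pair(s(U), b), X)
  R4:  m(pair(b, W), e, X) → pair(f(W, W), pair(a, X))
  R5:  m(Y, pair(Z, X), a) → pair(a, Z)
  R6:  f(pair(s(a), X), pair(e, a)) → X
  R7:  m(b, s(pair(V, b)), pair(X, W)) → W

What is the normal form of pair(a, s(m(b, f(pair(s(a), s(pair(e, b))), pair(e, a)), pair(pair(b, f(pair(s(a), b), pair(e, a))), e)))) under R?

1. pair(a, s(m(b, f(pair(s(a), s(pair(e, b))), pair(e, a)), pair(pair(b, f(pair(s(a), b), pair(e, a))), e))))  →  pair(a, s(m(b, s(pair(e, b)), pair(pair(b, f(pair(s(a), b), pair(e, a))), e))))   [R6 at 2.1.2]
2. pair(a, s(m(b, s(pair(e, b)), pair(pair(b, f(pair(s(a), b), pair(e, a))), e))))  →  pair(a, s(e))   [R7 at 2.1]

pair(a, s(e))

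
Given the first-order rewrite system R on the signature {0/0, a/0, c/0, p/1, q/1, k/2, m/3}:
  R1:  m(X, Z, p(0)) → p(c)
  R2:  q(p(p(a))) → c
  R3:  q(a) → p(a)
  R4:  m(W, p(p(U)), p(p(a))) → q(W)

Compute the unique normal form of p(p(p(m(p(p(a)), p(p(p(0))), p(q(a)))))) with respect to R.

p(p(p(c)))

1. p(p(p(m(p(p(a)), p(p(p(0))), p(q(a))))))  →  p(p(p(m(p(p(a)), p(p(p(0))), p(p(a))))))   [R3 at 1.1.1.3.1]
2. p(p(p(m(p(p(a)), p(p(p(0))), p(p(a))))))  →  p(p(p(q(p(p(a))))))   [R4 at 1.1.1]
3. p(p(p(q(p(p(a))))))  →  p(p(p(c)))   [R2 at 1.1.1]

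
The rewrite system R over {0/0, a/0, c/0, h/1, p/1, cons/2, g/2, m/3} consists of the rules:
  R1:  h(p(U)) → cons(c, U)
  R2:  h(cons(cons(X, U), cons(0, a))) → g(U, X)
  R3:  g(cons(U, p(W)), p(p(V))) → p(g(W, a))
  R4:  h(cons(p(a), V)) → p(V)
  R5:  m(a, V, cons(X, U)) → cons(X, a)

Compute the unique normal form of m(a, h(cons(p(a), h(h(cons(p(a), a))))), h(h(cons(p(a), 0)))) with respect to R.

1. m(a, h(cons(p(a), h(h(cons(p(a), a))))), h(h(cons(p(a), 0))))  →  m(a, p(h(h(cons(p(a), a)))), h(h(cons(p(a), 0))))   [R4 at 2]
2. m(a, p(h(h(cons(p(a), a)))), h(h(cons(p(a), 0))))  →  m(a, p(h(p(a))), h(h(cons(p(a), 0))))   [R4 at 2.1.1]
3. m(a, p(h(p(a))), h(h(cons(p(a), 0))))  →  m(a, p(cons(c, a)), h(h(cons(p(a), 0))))   [R1 at 2.1]
4. m(a, p(cons(c, a)), h(h(cons(p(a), 0))))  →  m(a, p(cons(c, a)), h(p(0)))   [R4 at 3.1]
5. m(a, p(cons(c, a)), h(p(0)))  →  m(a, p(cons(c, a)), cons(c, 0))   [R1 at 3]
6. m(a, p(cons(c, a)), cons(c, 0))  →  cons(c, a)   [R5 at ε]

cons(c, a)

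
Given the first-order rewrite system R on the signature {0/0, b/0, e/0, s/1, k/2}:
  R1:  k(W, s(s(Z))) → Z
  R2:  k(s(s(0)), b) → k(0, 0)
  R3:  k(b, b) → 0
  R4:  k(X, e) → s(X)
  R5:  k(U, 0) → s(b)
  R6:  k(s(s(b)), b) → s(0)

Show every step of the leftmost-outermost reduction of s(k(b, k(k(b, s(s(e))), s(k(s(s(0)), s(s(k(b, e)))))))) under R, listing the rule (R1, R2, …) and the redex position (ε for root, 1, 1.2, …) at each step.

1. s(k(b, k(k(b, s(s(e))), s(k(s(s(0)), s(s(k(b, e))))))))  →  s(k(b, k(e, s(k(s(s(0)), s(s(k(b, e))))))))   [R1 at 1.2.1]
2. s(k(b, k(e, s(k(s(s(0)), s(s(k(b, e))))))))  →  s(k(b, k(e, s(k(b, e)))))   [R1 at 1.2.2.1]
3. s(k(b, k(e, s(k(b, e)))))  →  s(k(b, k(e, s(s(b)))))   [R4 at 1.2.2.1]
4. s(k(b, k(e, s(s(b)))))  →  s(k(b, b))   [R1 at 1.2]
5. s(k(b, b))  →  s(0)   [R3 at 1]

s(0)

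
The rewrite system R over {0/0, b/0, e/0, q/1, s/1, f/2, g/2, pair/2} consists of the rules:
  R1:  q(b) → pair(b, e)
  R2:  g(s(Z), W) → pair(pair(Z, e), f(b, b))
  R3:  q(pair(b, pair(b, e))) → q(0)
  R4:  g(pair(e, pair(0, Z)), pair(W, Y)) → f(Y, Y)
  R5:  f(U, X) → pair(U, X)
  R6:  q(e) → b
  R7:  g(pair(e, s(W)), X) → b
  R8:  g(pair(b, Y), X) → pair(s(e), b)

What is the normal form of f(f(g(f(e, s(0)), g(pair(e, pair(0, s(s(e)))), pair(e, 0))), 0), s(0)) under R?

pair(pair(b, 0), s(0))

1. f(f(g(f(e, s(0)), g(pair(e, pair(0, s(s(e)))), pair(e, 0))), 0), s(0))  →  pair(f(g(f(e, s(0)), g(pair(e, pair(0, s(s(e)))), pair(e, 0))), 0), s(0))   [R5 at ε]
2. pair(f(g(f(e, s(0)), g(pair(e, pair(0, s(s(e)))), pair(e, 0))), 0), s(0))  →  pair(pair(g(f(e, s(0)), g(pair(e, pair(0, s(s(e)))), pair(e, 0))), 0), s(0))   [R5 at 1]
3. pair(pair(g(f(e, s(0)), g(pair(e, pair(0, s(s(e)))), pair(e, 0))), 0), s(0))  →  pair(pair(g(pair(e, s(0)), g(pair(e, pair(0, s(s(e)))), pair(e, 0))), 0), s(0))   [R5 at 1.1.1]
4. pair(pair(g(pair(e, s(0)), g(pair(e, pair(0, s(s(e)))), pair(e, 0))), 0), s(0))  →  pair(pair(b, 0), s(0))   [R7 at 1.1]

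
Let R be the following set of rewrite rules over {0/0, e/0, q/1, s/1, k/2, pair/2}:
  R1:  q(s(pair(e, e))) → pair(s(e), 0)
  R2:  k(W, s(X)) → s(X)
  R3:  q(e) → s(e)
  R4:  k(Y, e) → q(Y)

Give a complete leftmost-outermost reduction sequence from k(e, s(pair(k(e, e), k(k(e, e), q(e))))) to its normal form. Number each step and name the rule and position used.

s(pair(s(e), s(e)))

1. k(e, s(pair(k(e, e), k(k(e, e), q(e)))))  →  s(pair(k(e, e), k(k(e, e), q(e))))   [R2 at ε]
2. s(pair(k(e, e), k(k(e, e), q(e))))  →  s(pair(q(e), k(k(e, e), q(e))))   [R4 at 1.1]
3. s(pair(q(e), k(k(e, e), q(e))))  →  s(pair(s(e), k(k(e, e), q(e))))   [R3 at 1.1]
4. s(pair(s(e), k(k(e, e), q(e))))  →  s(pair(s(e), k(q(e), q(e))))   [R4 at 1.2.1]
5. s(pair(s(e), k(q(e), q(e))))  →  s(pair(s(e), k(s(e), q(e))))   [R3 at 1.2.1]
6. s(pair(s(e), k(s(e), q(e))))  →  s(pair(s(e), k(s(e), s(e))))   [R3 at 1.2.2]
7. s(pair(s(e), k(s(e), s(e))))  →  s(pair(s(e), s(e)))   [R2 at 1.2]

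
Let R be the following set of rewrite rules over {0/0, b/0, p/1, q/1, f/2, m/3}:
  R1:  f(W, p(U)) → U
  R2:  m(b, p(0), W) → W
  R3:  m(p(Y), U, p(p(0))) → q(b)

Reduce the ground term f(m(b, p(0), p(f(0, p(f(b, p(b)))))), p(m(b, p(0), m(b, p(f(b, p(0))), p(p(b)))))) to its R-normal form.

1. f(m(b, p(0), p(f(0, p(f(b, p(b)))))), p(m(b, p(0), m(b, p(f(b, p(0))), p(p(b))))))  →  m(b, p(0), m(b, p(f(b, p(0))), p(p(b))))   [R1 at ε]
2. m(b, p(0), m(b, p(f(b, p(0))), p(p(b))))  →  m(b, p(f(b, p(0))), p(p(b)))   [R2 at ε]
3. m(b, p(f(b, p(0))), p(p(b)))  →  m(b, p(0), p(p(b)))   [R1 at 2.1]
4. m(b, p(0), p(p(b)))  →  p(p(b))   [R2 at ε]

p(p(b))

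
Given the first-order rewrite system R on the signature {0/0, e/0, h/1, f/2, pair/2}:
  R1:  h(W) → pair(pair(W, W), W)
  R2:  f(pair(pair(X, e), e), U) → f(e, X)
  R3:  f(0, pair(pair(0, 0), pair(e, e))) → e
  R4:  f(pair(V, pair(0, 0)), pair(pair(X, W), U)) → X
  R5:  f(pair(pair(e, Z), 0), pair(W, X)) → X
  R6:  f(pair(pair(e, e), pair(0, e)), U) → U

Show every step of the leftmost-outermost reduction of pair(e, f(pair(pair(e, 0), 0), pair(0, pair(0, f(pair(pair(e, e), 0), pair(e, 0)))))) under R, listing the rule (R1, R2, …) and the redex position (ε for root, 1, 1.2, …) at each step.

1. pair(e, f(pair(pair(e, 0), 0), pair(0, pair(0, f(pair(pair(e, e), 0), pair(e, 0))))))  →  pair(e, pair(0, f(pair(pair(e, e), 0), pair(e, 0))))   [R5 at 2]
2. pair(e, pair(0, f(pair(pair(e, e), 0), pair(e, 0))))  →  pair(e, pair(0, 0))   [R5 at 2.2]

pair(e, pair(0, 0))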